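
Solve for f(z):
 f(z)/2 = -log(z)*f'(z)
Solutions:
 f(z) = C1*exp(-li(z)/2)


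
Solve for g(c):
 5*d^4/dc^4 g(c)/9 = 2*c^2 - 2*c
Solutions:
 g(c) = C1 + C2*c + C3*c^2 + C4*c^3 + c^6/100 - 3*c^5/100


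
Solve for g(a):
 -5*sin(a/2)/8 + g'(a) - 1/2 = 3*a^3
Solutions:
 g(a) = C1 + 3*a^4/4 + a/2 - 5*cos(a/2)/4


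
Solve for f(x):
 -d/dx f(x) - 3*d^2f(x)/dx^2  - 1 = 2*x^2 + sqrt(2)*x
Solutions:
 f(x) = C1 + C2*exp(-x/3) - 2*x^3/3 - sqrt(2)*x^2/2 + 6*x^2 - 37*x + 3*sqrt(2)*x


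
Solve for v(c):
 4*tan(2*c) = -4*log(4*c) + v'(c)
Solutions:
 v(c) = C1 + 4*c*log(c) - 4*c + 8*c*log(2) - 2*log(cos(2*c))


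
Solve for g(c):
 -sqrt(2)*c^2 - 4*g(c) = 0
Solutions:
 g(c) = -sqrt(2)*c^2/4


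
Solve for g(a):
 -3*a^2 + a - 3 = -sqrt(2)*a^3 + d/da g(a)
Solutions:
 g(a) = C1 + sqrt(2)*a^4/4 - a^3 + a^2/2 - 3*a


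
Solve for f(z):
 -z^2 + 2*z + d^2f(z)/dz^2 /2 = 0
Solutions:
 f(z) = C1 + C2*z + z^4/6 - 2*z^3/3


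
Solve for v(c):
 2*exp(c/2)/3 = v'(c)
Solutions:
 v(c) = C1 + 4*exp(c/2)/3


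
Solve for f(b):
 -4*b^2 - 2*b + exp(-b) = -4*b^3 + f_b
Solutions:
 f(b) = C1 + b^4 - 4*b^3/3 - b^2 - exp(-b)


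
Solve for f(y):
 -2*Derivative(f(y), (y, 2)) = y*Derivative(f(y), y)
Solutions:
 f(y) = C1 + C2*erf(y/2)


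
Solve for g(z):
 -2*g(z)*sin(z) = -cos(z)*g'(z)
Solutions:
 g(z) = C1/cos(z)^2


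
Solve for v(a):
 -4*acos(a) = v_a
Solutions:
 v(a) = C1 - 4*a*acos(a) + 4*sqrt(1 - a^2)


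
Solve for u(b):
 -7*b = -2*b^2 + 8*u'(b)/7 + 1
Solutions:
 u(b) = C1 + 7*b^3/12 - 49*b^2/16 - 7*b/8


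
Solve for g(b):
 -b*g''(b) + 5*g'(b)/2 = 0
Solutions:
 g(b) = C1 + C2*b^(7/2)


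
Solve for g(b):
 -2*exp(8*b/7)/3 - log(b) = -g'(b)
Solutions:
 g(b) = C1 + b*log(b) - b + 7*exp(8*b/7)/12


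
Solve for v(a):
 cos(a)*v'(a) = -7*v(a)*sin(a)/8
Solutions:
 v(a) = C1*cos(a)^(7/8)


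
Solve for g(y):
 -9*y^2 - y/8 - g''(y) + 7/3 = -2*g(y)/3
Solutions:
 g(y) = C1*exp(-sqrt(6)*y/3) + C2*exp(sqrt(6)*y/3) + 27*y^2/2 + 3*y/16 + 37


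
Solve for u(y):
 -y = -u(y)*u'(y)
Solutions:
 u(y) = -sqrt(C1 + y^2)
 u(y) = sqrt(C1 + y^2)


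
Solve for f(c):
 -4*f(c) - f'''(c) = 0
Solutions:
 f(c) = C3*exp(-2^(2/3)*c) + (C1*sin(2^(2/3)*sqrt(3)*c/2) + C2*cos(2^(2/3)*sqrt(3)*c/2))*exp(2^(2/3)*c/2)


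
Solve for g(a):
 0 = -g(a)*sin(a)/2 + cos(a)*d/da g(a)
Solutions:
 g(a) = C1/sqrt(cos(a))


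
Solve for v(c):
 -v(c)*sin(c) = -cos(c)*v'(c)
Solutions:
 v(c) = C1/cos(c)


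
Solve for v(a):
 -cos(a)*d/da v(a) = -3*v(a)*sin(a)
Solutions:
 v(a) = C1/cos(a)^3


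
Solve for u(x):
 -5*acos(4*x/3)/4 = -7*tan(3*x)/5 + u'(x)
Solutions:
 u(x) = C1 - 5*x*acos(4*x/3)/4 + 5*sqrt(9 - 16*x^2)/16 - 7*log(cos(3*x))/15


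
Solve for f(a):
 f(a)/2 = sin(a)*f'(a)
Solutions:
 f(a) = C1*(cos(a) - 1)^(1/4)/(cos(a) + 1)^(1/4)


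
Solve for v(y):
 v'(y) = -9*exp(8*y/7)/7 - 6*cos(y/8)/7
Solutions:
 v(y) = C1 - 9*exp(8*y/7)/8 - 48*sin(y/8)/7


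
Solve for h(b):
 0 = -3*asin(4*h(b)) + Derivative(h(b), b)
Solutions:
 Integral(1/asin(4*_y), (_y, h(b))) = C1 + 3*b


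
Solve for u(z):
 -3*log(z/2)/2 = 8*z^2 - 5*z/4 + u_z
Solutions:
 u(z) = C1 - 8*z^3/3 + 5*z^2/8 - 3*z*log(z)/2 + 3*z*log(2)/2 + 3*z/2


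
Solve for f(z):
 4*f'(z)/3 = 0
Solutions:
 f(z) = C1


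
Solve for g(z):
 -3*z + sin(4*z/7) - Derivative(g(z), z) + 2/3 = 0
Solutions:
 g(z) = C1 - 3*z^2/2 + 2*z/3 - 7*cos(4*z/7)/4


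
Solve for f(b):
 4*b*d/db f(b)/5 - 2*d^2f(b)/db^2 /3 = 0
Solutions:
 f(b) = C1 + C2*erfi(sqrt(15)*b/5)


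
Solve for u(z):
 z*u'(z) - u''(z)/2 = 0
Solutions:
 u(z) = C1 + C2*erfi(z)


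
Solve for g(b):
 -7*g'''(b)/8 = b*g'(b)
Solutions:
 g(b) = C1 + Integral(C2*airyai(-2*7^(2/3)*b/7) + C3*airybi(-2*7^(2/3)*b/7), b)


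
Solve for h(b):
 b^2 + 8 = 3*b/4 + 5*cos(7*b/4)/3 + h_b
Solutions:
 h(b) = C1 + b^3/3 - 3*b^2/8 + 8*b - 20*sin(7*b/4)/21


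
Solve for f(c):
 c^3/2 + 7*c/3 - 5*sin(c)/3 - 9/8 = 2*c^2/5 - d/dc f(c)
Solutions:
 f(c) = C1 - c^4/8 + 2*c^3/15 - 7*c^2/6 + 9*c/8 - 5*cos(c)/3


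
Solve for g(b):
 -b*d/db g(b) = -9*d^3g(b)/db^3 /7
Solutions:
 g(b) = C1 + Integral(C2*airyai(21^(1/3)*b/3) + C3*airybi(21^(1/3)*b/3), b)


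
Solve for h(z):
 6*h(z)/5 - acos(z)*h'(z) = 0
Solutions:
 h(z) = C1*exp(6*Integral(1/acos(z), z)/5)


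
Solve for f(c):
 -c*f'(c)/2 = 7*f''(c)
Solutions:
 f(c) = C1 + C2*erf(sqrt(7)*c/14)


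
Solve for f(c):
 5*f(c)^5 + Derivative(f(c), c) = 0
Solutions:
 f(c) = -I*(1/(C1 + 20*c))^(1/4)
 f(c) = I*(1/(C1 + 20*c))^(1/4)
 f(c) = -(1/(C1 + 20*c))^(1/4)
 f(c) = (1/(C1 + 20*c))^(1/4)


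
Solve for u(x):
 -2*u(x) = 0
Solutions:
 u(x) = 0


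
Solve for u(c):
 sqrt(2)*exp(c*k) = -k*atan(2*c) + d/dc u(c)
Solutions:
 u(c) = C1 + k*(c*atan(2*c) - log(4*c^2 + 1)/4) + sqrt(2)*Piecewise((exp(c*k)/k, Ne(k, 0)), (c, True))


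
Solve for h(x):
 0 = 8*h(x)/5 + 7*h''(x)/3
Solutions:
 h(x) = C1*sin(2*sqrt(210)*x/35) + C2*cos(2*sqrt(210)*x/35)


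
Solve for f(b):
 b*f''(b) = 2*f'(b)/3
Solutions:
 f(b) = C1 + C2*b^(5/3)


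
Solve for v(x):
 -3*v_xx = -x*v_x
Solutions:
 v(x) = C1 + C2*erfi(sqrt(6)*x/6)


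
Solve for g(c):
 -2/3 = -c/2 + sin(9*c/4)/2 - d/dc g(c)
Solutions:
 g(c) = C1 - c^2/4 + 2*c/3 - 2*cos(9*c/4)/9


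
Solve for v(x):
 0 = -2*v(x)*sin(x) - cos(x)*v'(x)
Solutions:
 v(x) = C1*cos(x)^2


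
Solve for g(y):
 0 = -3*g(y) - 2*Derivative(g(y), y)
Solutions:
 g(y) = C1*exp(-3*y/2)


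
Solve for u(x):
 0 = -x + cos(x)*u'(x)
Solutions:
 u(x) = C1 + Integral(x/cos(x), x)


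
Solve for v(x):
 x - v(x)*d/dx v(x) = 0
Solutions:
 v(x) = -sqrt(C1 + x^2)
 v(x) = sqrt(C1 + x^2)


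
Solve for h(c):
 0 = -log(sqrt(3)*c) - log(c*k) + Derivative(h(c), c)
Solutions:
 h(c) = C1 + c*(log(k) - 2 + log(3)/2) + 2*c*log(c)


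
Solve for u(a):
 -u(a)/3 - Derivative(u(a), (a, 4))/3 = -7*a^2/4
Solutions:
 u(a) = 21*a^2/4 + (C1*sin(sqrt(2)*a/2) + C2*cos(sqrt(2)*a/2))*exp(-sqrt(2)*a/2) + (C3*sin(sqrt(2)*a/2) + C4*cos(sqrt(2)*a/2))*exp(sqrt(2)*a/2)


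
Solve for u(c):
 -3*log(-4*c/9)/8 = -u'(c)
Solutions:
 u(c) = C1 + 3*c*log(-c)/8 + 3*c*(-2*log(3) - 1 + 2*log(2))/8


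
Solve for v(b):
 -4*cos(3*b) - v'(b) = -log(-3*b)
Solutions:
 v(b) = C1 + b*log(-b) - b + b*log(3) - 4*sin(3*b)/3


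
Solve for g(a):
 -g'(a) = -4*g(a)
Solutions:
 g(a) = C1*exp(4*a)


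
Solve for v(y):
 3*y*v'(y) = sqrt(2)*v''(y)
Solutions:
 v(y) = C1 + C2*erfi(2^(1/4)*sqrt(3)*y/2)


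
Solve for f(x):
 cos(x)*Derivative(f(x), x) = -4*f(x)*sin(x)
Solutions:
 f(x) = C1*cos(x)^4


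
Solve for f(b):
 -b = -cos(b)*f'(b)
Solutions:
 f(b) = C1 + Integral(b/cos(b), b)


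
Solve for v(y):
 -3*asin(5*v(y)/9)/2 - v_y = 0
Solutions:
 Integral(1/asin(5*_y/9), (_y, v(y))) = C1 - 3*y/2


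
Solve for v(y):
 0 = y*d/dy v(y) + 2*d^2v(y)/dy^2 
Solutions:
 v(y) = C1 + C2*erf(y/2)


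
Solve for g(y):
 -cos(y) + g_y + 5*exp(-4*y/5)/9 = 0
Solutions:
 g(y) = C1 + sin(y) + 25*exp(-4*y/5)/36


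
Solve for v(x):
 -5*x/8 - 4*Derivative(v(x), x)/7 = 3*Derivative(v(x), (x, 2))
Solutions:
 v(x) = C1 + C2*exp(-4*x/21) - 35*x^2/64 + 735*x/128


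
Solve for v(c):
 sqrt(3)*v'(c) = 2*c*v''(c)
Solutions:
 v(c) = C1 + C2*c^(sqrt(3)/2 + 1)


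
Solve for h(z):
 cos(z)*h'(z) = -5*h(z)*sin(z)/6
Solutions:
 h(z) = C1*cos(z)^(5/6)


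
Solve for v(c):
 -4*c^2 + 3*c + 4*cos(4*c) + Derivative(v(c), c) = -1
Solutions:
 v(c) = C1 + 4*c^3/3 - 3*c^2/2 - c - sin(4*c)


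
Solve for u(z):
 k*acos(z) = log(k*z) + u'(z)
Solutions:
 u(z) = C1 + k*(z*acos(z) - sqrt(1 - z^2)) - z*log(k*z) + z


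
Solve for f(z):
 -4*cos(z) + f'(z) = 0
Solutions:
 f(z) = C1 + 4*sin(z)


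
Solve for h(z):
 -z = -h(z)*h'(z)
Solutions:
 h(z) = -sqrt(C1 + z^2)
 h(z) = sqrt(C1 + z^2)


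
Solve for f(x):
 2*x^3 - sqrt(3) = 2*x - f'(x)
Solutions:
 f(x) = C1 - x^4/2 + x^2 + sqrt(3)*x


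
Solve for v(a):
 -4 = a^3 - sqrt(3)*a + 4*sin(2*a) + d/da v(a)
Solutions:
 v(a) = C1 - a^4/4 + sqrt(3)*a^2/2 - 4*a + 2*cos(2*a)


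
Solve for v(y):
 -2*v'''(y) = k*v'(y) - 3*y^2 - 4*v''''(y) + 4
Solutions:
 v(y) = C1 + C2*exp(y*(-(-27*k + sqrt((27*k + 1)^2 - 1) - 1)^(1/3) + 1 - 1/(-27*k + sqrt((27*k + 1)^2 - 1) - 1)^(1/3))/6) + C3*exp(y*((-27*k + sqrt((27*k + 1)^2 - 1) - 1)^(1/3) - sqrt(3)*I*(-27*k + sqrt((27*k + 1)^2 - 1) - 1)^(1/3) + 2 - 4/((-1 + sqrt(3)*I)*(-27*k + sqrt((27*k + 1)^2 - 1) - 1)^(1/3)))/12) + C4*exp(y*((-27*k + sqrt((27*k + 1)^2 - 1) - 1)^(1/3) + sqrt(3)*I*(-27*k + sqrt((27*k + 1)^2 - 1) - 1)^(1/3) + 2 + 4/((1 + sqrt(3)*I)*(-27*k + sqrt((27*k + 1)^2 - 1) - 1)^(1/3)))/12) + y^3/k - 4*y/k - 12*y/k^2


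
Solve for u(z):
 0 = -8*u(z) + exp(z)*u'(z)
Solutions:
 u(z) = C1*exp(-8*exp(-z))


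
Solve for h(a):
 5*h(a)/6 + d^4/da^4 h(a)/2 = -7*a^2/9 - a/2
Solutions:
 h(a) = -14*a^2/15 - 3*a/5 + (C1*sin(sqrt(2)*3^(3/4)*5^(1/4)*a/6) + C2*cos(sqrt(2)*3^(3/4)*5^(1/4)*a/6))*exp(-sqrt(2)*3^(3/4)*5^(1/4)*a/6) + (C3*sin(sqrt(2)*3^(3/4)*5^(1/4)*a/6) + C4*cos(sqrt(2)*3^(3/4)*5^(1/4)*a/6))*exp(sqrt(2)*3^(3/4)*5^(1/4)*a/6)


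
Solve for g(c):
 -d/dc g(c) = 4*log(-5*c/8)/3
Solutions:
 g(c) = C1 - 4*c*log(-c)/3 + c*(-4*log(5)/3 + 4/3 + 4*log(2))


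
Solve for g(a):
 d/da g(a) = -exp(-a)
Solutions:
 g(a) = C1 + exp(-a)


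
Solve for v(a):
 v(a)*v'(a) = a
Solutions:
 v(a) = -sqrt(C1 + a^2)
 v(a) = sqrt(C1 + a^2)


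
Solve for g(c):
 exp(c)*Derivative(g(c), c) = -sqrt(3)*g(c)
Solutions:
 g(c) = C1*exp(sqrt(3)*exp(-c))


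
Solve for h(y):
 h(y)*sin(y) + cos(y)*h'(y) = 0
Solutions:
 h(y) = C1*cos(y)


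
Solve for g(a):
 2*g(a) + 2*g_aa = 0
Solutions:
 g(a) = C1*sin(a) + C2*cos(a)


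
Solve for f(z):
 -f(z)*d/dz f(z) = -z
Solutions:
 f(z) = -sqrt(C1 + z^2)
 f(z) = sqrt(C1 + z^2)


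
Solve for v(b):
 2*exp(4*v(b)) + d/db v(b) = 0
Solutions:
 v(b) = log(-I*(1/(C1 + 8*b))^(1/4))
 v(b) = log(I*(1/(C1 + 8*b))^(1/4))
 v(b) = log(-(1/(C1 + 8*b))^(1/4))
 v(b) = log(1/(C1 + 8*b))/4


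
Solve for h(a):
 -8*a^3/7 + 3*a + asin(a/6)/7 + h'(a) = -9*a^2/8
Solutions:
 h(a) = C1 + 2*a^4/7 - 3*a^3/8 - 3*a^2/2 - a*asin(a/6)/7 - sqrt(36 - a^2)/7


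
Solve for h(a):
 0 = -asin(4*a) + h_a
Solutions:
 h(a) = C1 + a*asin(4*a) + sqrt(1 - 16*a^2)/4


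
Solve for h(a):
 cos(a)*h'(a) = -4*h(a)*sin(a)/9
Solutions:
 h(a) = C1*cos(a)^(4/9)


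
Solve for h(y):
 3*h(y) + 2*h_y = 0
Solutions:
 h(y) = C1*exp(-3*y/2)


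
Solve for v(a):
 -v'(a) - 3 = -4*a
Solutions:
 v(a) = C1 + 2*a^2 - 3*a


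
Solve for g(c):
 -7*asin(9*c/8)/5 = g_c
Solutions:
 g(c) = C1 - 7*c*asin(9*c/8)/5 - 7*sqrt(64 - 81*c^2)/45


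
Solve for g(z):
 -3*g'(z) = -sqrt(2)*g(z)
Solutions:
 g(z) = C1*exp(sqrt(2)*z/3)


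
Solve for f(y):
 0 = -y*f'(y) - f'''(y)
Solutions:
 f(y) = C1 + Integral(C2*airyai(-y) + C3*airybi(-y), y)


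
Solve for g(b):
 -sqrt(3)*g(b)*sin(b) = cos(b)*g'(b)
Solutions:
 g(b) = C1*cos(b)^(sqrt(3))


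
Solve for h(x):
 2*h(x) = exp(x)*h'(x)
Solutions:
 h(x) = C1*exp(-2*exp(-x))


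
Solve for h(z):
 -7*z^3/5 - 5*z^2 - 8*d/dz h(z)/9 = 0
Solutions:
 h(z) = C1 - 63*z^4/160 - 15*z^3/8


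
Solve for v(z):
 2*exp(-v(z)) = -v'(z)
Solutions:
 v(z) = log(C1 - 2*z)


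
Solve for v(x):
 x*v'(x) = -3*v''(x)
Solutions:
 v(x) = C1 + C2*erf(sqrt(6)*x/6)


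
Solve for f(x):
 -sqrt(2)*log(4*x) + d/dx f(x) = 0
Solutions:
 f(x) = C1 + sqrt(2)*x*log(x) - sqrt(2)*x + 2*sqrt(2)*x*log(2)


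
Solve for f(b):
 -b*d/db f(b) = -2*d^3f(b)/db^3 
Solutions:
 f(b) = C1 + Integral(C2*airyai(2^(2/3)*b/2) + C3*airybi(2^(2/3)*b/2), b)


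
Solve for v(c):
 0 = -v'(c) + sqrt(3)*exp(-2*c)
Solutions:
 v(c) = C1 - sqrt(3)*exp(-2*c)/2


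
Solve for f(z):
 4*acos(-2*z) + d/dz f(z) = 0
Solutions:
 f(z) = C1 - 4*z*acos(-2*z) - 2*sqrt(1 - 4*z^2)


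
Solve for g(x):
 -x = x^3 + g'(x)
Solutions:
 g(x) = C1 - x^4/4 - x^2/2


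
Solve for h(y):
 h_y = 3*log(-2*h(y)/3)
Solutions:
 -Integral(1/(log(-_y) - log(3) + log(2)), (_y, h(y)))/3 = C1 - y


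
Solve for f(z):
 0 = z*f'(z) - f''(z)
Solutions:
 f(z) = C1 + C2*erfi(sqrt(2)*z/2)


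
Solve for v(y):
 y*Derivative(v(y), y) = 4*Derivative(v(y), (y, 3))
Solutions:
 v(y) = C1 + Integral(C2*airyai(2^(1/3)*y/2) + C3*airybi(2^(1/3)*y/2), y)


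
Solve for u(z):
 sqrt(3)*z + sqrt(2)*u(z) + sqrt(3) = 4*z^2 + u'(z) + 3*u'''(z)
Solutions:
 u(z) = C1*exp(-2^(1/6)*z*(-2/(9 + sqrt(83))^(1/3) + 2^(2/3)*(9 + sqrt(83))^(1/3))/12)*sin(2^(1/6)*sqrt(3)*z*(2/(9 + sqrt(83))^(1/3) + 2^(2/3)*(9 + sqrt(83))^(1/3))/12) + C2*exp(-2^(1/6)*z*(-2/(9 + sqrt(83))^(1/3) + 2^(2/3)*(9 + sqrt(83))^(1/3))/12)*cos(2^(1/6)*sqrt(3)*z*(2/(9 + sqrt(83))^(1/3) + 2^(2/3)*(9 + sqrt(83))^(1/3))/12) + C3*exp(2^(1/6)*z*(-2/(9 + sqrt(83))^(1/3) + 2^(2/3)*(9 + sqrt(83))^(1/3))/6) + 2*sqrt(2)*z^2 - sqrt(6)*z/2 + 4*z - sqrt(6)/2 - sqrt(3)/2 + 2*sqrt(2)


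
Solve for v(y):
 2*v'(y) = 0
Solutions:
 v(y) = C1


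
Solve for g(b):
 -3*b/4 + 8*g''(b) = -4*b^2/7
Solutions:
 g(b) = C1 + C2*b - b^4/168 + b^3/64


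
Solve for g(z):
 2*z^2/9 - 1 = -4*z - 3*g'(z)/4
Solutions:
 g(z) = C1 - 8*z^3/81 - 8*z^2/3 + 4*z/3


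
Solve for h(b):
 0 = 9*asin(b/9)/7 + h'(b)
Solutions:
 h(b) = C1 - 9*b*asin(b/9)/7 - 9*sqrt(81 - b^2)/7


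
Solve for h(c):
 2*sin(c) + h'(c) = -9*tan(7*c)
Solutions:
 h(c) = C1 + 9*log(cos(7*c))/7 + 2*cos(c)


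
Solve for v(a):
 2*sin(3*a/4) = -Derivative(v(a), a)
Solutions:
 v(a) = C1 + 8*cos(3*a/4)/3


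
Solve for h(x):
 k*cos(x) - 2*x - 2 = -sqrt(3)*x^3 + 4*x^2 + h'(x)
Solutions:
 h(x) = C1 + k*sin(x) + sqrt(3)*x^4/4 - 4*x^3/3 - x^2 - 2*x


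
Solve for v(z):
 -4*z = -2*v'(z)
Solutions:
 v(z) = C1 + z^2


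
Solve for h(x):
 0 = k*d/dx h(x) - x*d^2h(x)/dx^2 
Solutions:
 h(x) = C1 + x^(re(k) + 1)*(C2*sin(log(x)*Abs(im(k))) + C3*cos(log(x)*im(k)))


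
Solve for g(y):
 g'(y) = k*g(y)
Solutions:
 g(y) = C1*exp(k*y)


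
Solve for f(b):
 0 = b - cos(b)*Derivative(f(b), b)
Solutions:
 f(b) = C1 + Integral(b/cos(b), b)


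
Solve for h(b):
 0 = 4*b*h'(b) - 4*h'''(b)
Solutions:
 h(b) = C1 + Integral(C2*airyai(b) + C3*airybi(b), b)


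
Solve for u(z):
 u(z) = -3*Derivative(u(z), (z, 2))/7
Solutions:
 u(z) = C1*sin(sqrt(21)*z/3) + C2*cos(sqrt(21)*z/3)


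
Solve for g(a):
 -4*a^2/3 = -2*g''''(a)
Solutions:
 g(a) = C1 + C2*a + C3*a^2 + C4*a^3 + a^6/540


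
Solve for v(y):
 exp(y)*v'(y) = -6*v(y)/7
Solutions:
 v(y) = C1*exp(6*exp(-y)/7)


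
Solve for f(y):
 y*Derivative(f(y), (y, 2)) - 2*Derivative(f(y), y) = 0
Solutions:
 f(y) = C1 + C2*y^3


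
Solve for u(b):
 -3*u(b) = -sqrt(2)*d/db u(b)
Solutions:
 u(b) = C1*exp(3*sqrt(2)*b/2)


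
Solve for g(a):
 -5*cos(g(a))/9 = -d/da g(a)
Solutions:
 -5*a/9 - log(sin(g(a)) - 1)/2 + log(sin(g(a)) + 1)/2 = C1


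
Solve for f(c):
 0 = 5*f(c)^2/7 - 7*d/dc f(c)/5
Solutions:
 f(c) = -49/(C1 + 25*c)


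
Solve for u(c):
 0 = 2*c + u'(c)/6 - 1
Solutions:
 u(c) = C1 - 6*c^2 + 6*c


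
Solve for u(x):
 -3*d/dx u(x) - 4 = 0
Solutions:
 u(x) = C1 - 4*x/3


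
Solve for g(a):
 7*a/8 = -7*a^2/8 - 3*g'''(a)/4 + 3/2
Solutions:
 g(a) = C1 + C2*a + C3*a^2 - 7*a^5/360 - 7*a^4/144 + a^3/3


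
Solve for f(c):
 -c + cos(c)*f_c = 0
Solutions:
 f(c) = C1 + Integral(c/cos(c), c)


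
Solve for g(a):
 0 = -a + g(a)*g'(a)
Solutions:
 g(a) = -sqrt(C1 + a^2)
 g(a) = sqrt(C1 + a^2)


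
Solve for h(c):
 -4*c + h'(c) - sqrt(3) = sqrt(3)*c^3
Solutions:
 h(c) = C1 + sqrt(3)*c^4/4 + 2*c^2 + sqrt(3)*c


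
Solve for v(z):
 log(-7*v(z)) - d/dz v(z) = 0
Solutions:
 -Integral(1/(log(-_y) + log(7)), (_y, v(z))) = C1 - z


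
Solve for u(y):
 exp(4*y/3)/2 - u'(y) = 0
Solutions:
 u(y) = C1 + 3*exp(4*y/3)/8


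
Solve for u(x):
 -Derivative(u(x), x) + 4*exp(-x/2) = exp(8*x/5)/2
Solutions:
 u(x) = C1 - 5*exp(8*x/5)/16 - 8*exp(-x/2)


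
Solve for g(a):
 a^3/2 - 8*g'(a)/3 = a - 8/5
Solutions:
 g(a) = C1 + 3*a^4/64 - 3*a^2/16 + 3*a/5


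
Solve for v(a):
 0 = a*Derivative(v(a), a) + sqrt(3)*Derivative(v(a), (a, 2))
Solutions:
 v(a) = C1 + C2*erf(sqrt(2)*3^(3/4)*a/6)


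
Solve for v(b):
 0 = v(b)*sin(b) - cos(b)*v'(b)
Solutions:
 v(b) = C1/cos(b)


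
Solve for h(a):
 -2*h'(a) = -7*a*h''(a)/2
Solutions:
 h(a) = C1 + C2*a^(11/7)


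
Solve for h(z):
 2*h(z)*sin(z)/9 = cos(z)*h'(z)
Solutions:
 h(z) = C1/cos(z)^(2/9)


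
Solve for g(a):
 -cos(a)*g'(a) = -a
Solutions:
 g(a) = C1 + Integral(a/cos(a), a)


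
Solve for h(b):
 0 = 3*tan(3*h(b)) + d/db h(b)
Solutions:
 h(b) = -asin(C1*exp(-9*b))/3 + pi/3
 h(b) = asin(C1*exp(-9*b))/3


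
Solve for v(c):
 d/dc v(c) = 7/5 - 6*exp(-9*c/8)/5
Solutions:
 v(c) = C1 + 7*c/5 + 16*exp(-9*c/8)/15


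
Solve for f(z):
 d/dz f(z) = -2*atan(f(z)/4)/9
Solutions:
 Integral(1/atan(_y/4), (_y, f(z))) = C1 - 2*z/9


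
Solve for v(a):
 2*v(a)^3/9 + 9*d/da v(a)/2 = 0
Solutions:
 v(a) = -9*sqrt(2)*sqrt(-1/(C1 - 4*a))/2
 v(a) = 9*sqrt(2)*sqrt(-1/(C1 - 4*a))/2


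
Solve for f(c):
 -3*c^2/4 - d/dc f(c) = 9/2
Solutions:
 f(c) = C1 - c^3/4 - 9*c/2


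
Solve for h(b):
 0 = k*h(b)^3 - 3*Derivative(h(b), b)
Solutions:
 h(b) = -sqrt(6)*sqrt(-1/(C1 + b*k))/2
 h(b) = sqrt(6)*sqrt(-1/(C1 + b*k))/2


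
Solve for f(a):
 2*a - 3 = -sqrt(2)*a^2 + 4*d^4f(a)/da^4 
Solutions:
 f(a) = C1 + C2*a + C3*a^2 + C4*a^3 + sqrt(2)*a^6/1440 + a^5/240 - a^4/32


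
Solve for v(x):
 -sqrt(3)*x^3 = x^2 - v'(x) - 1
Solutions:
 v(x) = C1 + sqrt(3)*x^4/4 + x^3/3 - x


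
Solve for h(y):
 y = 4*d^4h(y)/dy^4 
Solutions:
 h(y) = C1 + C2*y + C3*y^2 + C4*y^3 + y^5/480


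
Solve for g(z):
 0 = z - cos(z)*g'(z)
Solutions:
 g(z) = C1 + Integral(z/cos(z), z)


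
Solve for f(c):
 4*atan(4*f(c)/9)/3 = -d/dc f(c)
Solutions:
 Integral(1/atan(4*_y/9), (_y, f(c))) = C1 - 4*c/3


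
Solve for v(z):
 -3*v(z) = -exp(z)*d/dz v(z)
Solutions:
 v(z) = C1*exp(-3*exp(-z))


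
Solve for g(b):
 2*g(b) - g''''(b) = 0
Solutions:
 g(b) = C1*exp(-2^(1/4)*b) + C2*exp(2^(1/4)*b) + C3*sin(2^(1/4)*b) + C4*cos(2^(1/4)*b)


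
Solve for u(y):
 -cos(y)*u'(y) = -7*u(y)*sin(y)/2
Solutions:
 u(y) = C1/cos(y)^(7/2)


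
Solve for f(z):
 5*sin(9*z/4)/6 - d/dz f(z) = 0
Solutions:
 f(z) = C1 - 10*cos(9*z/4)/27


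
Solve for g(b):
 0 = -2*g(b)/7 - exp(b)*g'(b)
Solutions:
 g(b) = C1*exp(2*exp(-b)/7)


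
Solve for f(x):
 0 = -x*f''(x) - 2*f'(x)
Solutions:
 f(x) = C1 + C2/x


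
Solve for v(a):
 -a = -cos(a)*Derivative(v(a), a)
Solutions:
 v(a) = C1 + Integral(a/cos(a), a)


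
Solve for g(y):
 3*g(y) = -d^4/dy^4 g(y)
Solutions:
 g(y) = (C1*sin(sqrt(2)*3^(1/4)*y/2) + C2*cos(sqrt(2)*3^(1/4)*y/2))*exp(-sqrt(2)*3^(1/4)*y/2) + (C3*sin(sqrt(2)*3^(1/4)*y/2) + C4*cos(sqrt(2)*3^(1/4)*y/2))*exp(sqrt(2)*3^(1/4)*y/2)


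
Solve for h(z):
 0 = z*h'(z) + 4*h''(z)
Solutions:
 h(z) = C1 + C2*erf(sqrt(2)*z/4)


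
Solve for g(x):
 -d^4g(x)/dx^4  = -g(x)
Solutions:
 g(x) = C1*exp(-x) + C2*exp(x) + C3*sin(x) + C4*cos(x)


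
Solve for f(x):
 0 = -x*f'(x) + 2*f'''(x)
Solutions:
 f(x) = C1 + Integral(C2*airyai(2^(2/3)*x/2) + C3*airybi(2^(2/3)*x/2), x)


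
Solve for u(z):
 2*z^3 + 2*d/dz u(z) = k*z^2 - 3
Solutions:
 u(z) = C1 + k*z^3/6 - z^4/4 - 3*z/2


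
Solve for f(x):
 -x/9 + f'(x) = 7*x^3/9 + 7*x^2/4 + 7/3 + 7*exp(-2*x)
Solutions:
 f(x) = C1 + 7*x^4/36 + 7*x^3/12 + x^2/18 + 7*x/3 - 7*exp(-2*x)/2


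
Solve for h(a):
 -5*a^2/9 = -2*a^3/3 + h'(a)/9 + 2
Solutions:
 h(a) = C1 + 3*a^4/2 - 5*a^3/3 - 18*a


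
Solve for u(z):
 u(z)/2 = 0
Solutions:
 u(z) = 0


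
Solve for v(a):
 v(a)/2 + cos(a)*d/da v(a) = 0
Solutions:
 v(a) = C1*(sin(a) - 1)^(1/4)/(sin(a) + 1)^(1/4)


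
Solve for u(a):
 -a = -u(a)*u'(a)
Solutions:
 u(a) = -sqrt(C1 + a^2)
 u(a) = sqrt(C1 + a^2)


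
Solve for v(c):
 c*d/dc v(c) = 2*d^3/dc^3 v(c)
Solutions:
 v(c) = C1 + Integral(C2*airyai(2^(2/3)*c/2) + C3*airybi(2^(2/3)*c/2), c)


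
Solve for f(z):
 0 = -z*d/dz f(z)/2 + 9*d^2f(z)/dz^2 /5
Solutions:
 f(z) = C1 + C2*erfi(sqrt(5)*z/6)


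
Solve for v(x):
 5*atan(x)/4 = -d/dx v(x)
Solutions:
 v(x) = C1 - 5*x*atan(x)/4 + 5*log(x^2 + 1)/8


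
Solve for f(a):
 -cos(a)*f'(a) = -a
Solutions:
 f(a) = C1 + Integral(a/cos(a), a)


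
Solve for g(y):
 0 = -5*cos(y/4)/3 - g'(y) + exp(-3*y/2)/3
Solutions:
 g(y) = C1 - 20*sin(y/4)/3 - 2*exp(-3*y/2)/9


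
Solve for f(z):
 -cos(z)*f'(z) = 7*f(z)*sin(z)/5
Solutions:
 f(z) = C1*cos(z)^(7/5)


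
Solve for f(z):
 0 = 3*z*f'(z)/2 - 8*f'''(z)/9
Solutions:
 f(z) = C1 + Integral(C2*airyai(3*2^(2/3)*z/4) + C3*airybi(3*2^(2/3)*z/4), z)


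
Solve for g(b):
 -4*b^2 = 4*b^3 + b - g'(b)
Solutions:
 g(b) = C1 + b^4 + 4*b^3/3 + b^2/2


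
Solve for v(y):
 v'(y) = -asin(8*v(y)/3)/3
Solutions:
 Integral(1/asin(8*_y/3), (_y, v(y))) = C1 - y/3


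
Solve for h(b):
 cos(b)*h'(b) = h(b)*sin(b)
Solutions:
 h(b) = C1/cos(b)


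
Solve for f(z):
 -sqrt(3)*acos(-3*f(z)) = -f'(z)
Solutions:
 Integral(1/acos(-3*_y), (_y, f(z))) = C1 + sqrt(3)*z


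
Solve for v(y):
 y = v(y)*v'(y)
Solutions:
 v(y) = -sqrt(C1 + y^2)
 v(y) = sqrt(C1 + y^2)


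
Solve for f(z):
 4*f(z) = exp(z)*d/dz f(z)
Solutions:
 f(z) = C1*exp(-4*exp(-z))


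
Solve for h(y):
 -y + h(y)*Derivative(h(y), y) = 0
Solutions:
 h(y) = -sqrt(C1 + y^2)
 h(y) = sqrt(C1 + y^2)


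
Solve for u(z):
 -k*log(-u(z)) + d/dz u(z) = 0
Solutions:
 -li(-u(z)) = C1 + k*z


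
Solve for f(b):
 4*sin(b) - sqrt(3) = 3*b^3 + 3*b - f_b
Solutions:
 f(b) = C1 + 3*b^4/4 + 3*b^2/2 + sqrt(3)*b + 4*cos(b)


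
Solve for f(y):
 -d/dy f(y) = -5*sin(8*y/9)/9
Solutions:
 f(y) = C1 - 5*cos(8*y/9)/8


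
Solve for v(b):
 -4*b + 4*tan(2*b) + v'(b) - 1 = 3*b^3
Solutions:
 v(b) = C1 + 3*b^4/4 + 2*b^2 + b + 2*log(cos(2*b))


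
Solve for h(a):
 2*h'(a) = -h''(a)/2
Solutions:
 h(a) = C1 + C2*exp(-4*a)


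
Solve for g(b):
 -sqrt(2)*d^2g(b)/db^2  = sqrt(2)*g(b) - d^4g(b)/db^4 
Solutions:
 g(b) = C1*exp(-2^(3/4)*b*sqrt(1 + sqrt(1 + 2*sqrt(2)))/2) + C2*exp(2^(3/4)*b*sqrt(1 + sqrt(1 + 2*sqrt(2)))/2) + C3*sin(2^(3/4)*b*sqrt(-1 + sqrt(1 + 2*sqrt(2)))/2) + C4*cosh(2^(3/4)*b*sqrt(1 - sqrt(1 + 2*sqrt(2)))/2)


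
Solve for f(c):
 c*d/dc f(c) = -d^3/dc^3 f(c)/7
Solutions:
 f(c) = C1 + Integral(C2*airyai(-7^(1/3)*c) + C3*airybi(-7^(1/3)*c), c)


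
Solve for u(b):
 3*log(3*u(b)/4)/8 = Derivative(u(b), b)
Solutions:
 8*Integral(1/(-log(_y) - log(3) + 2*log(2)), (_y, u(b)))/3 = C1 - b


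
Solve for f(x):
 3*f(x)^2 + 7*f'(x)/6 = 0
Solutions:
 f(x) = 7/(C1 + 18*x)


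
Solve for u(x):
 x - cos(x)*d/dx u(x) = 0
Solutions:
 u(x) = C1 + Integral(x/cos(x), x)


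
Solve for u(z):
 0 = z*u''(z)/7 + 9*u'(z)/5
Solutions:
 u(z) = C1 + C2/z^(58/5)


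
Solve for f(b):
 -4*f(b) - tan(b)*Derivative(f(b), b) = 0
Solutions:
 f(b) = C1/sin(b)^4


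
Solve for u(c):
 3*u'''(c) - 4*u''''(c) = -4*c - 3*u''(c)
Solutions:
 u(c) = C1 + C2*c + C3*exp(c*(3 - sqrt(57))/8) + C4*exp(c*(3 + sqrt(57))/8) - 2*c^3/9 + 2*c^2/3


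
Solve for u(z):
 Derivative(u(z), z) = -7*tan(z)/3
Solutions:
 u(z) = C1 + 7*log(cos(z))/3


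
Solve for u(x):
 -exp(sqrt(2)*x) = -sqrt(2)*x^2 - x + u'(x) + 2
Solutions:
 u(x) = C1 + sqrt(2)*x^3/3 + x^2/2 - 2*x - sqrt(2)*exp(sqrt(2)*x)/2


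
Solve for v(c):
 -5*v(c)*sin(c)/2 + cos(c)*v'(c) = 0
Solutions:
 v(c) = C1/cos(c)^(5/2)


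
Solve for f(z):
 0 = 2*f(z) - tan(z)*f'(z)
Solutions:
 f(z) = C1*sin(z)^2


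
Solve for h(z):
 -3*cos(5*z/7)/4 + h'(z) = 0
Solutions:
 h(z) = C1 + 21*sin(5*z/7)/20


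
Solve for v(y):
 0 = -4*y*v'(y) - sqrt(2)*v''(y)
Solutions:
 v(y) = C1 + C2*erf(2^(1/4)*y)


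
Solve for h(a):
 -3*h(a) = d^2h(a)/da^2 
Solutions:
 h(a) = C1*sin(sqrt(3)*a) + C2*cos(sqrt(3)*a)


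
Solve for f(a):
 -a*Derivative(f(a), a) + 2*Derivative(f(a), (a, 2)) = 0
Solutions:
 f(a) = C1 + C2*erfi(a/2)


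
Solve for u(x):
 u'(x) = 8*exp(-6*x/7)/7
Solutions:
 u(x) = C1 - 4*exp(-6*x/7)/3


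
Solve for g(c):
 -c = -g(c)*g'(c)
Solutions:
 g(c) = -sqrt(C1 + c^2)
 g(c) = sqrt(C1 + c^2)


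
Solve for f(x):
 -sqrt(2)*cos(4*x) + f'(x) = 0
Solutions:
 f(x) = C1 + sqrt(2)*sin(4*x)/4


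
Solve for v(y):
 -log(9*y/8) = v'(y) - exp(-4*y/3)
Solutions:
 v(y) = C1 - y*log(y) + y*(-2*log(3) + 1 + 3*log(2)) - 3*exp(-4*y/3)/4


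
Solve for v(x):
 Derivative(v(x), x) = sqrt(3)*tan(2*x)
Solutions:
 v(x) = C1 - sqrt(3)*log(cos(2*x))/2


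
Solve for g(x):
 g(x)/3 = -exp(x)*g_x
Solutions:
 g(x) = C1*exp(exp(-x)/3)


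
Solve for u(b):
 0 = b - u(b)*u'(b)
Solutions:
 u(b) = -sqrt(C1 + b^2)
 u(b) = sqrt(C1 + b^2)


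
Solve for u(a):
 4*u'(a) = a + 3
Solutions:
 u(a) = C1 + a^2/8 + 3*a/4


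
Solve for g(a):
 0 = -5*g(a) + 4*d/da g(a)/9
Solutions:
 g(a) = C1*exp(45*a/4)


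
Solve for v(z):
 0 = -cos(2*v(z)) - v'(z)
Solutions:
 v(z) = -asin((C1 + exp(4*z))/(C1 - exp(4*z)))/2 + pi/2
 v(z) = asin((C1 + exp(4*z))/(C1 - exp(4*z)))/2


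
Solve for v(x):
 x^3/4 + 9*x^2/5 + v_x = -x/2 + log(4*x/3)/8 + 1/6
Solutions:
 v(x) = C1 - x^4/16 - 3*x^3/5 - x^2/4 + x*log(x)/8 - x*log(3)/8 + x/24 + x*log(2)/4


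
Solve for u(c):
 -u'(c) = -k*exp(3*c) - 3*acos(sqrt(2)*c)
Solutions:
 u(c) = C1 + 3*c*acos(sqrt(2)*c) + k*exp(3*c)/3 - 3*sqrt(2)*sqrt(1 - 2*c^2)/2


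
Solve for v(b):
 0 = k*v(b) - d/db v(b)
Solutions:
 v(b) = C1*exp(b*k)


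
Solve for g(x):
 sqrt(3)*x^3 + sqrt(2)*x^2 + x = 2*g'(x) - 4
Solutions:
 g(x) = C1 + sqrt(3)*x^4/8 + sqrt(2)*x^3/6 + x^2/4 + 2*x


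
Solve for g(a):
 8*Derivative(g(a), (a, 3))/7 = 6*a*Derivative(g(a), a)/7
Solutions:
 g(a) = C1 + Integral(C2*airyai(6^(1/3)*a/2) + C3*airybi(6^(1/3)*a/2), a)


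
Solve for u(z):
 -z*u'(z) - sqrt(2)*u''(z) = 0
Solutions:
 u(z) = C1 + C2*erf(2^(1/4)*z/2)


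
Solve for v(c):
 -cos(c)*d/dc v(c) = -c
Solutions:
 v(c) = C1 + Integral(c/cos(c), c)


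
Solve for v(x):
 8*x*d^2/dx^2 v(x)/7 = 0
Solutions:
 v(x) = C1 + C2*x


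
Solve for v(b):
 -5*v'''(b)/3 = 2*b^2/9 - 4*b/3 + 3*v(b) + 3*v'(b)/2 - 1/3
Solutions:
 v(b) = C1*exp(-30^(1/3)*b*(-(30 + sqrt(930))^(1/3) + 30^(1/3)/(30 + sqrt(930))^(1/3))/20)*sin(10^(1/3)*3^(1/6)*b*(3*10^(1/3)/(30 + sqrt(930))^(1/3) + 3^(2/3)*(30 + sqrt(930))^(1/3))/20) + C2*exp(-30^(1/3)*b*(-(30 + sqrt(930))^(1/3) + 30^(1/3)/(30 + sqrt(930))^(1/3))/20)*cos(10^(1/3)*3^(1/6)*b*(3*10^(1/3)/(30 + sqrt(930))^(1/3) + 3^(2/3)*(30 + sqrt(930))^(1/3))/20) + C3*exp(30^(1/3)*b*(-(30 + sqrt(930))^(1/3) + 30^(1/3)/(30 + sqrt(930))^(1/3))/10) - 2*b^2/27 + 14*b/27 - 4/27


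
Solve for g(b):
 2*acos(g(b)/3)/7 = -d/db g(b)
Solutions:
 Integral(1/acos(_y/3), (_y, g(b))) = C1 - 2*b/7


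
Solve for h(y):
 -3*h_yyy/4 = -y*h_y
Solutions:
 h(y) = C1 + Integral(C2*airyai(6^(2/3)*y/3) + C3*airybi(6^(2/3)*y/3), y)


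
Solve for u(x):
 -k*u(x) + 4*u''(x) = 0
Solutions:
 u(x) = C1*exp(-sqrt(k)*x/2) + C2*exp(sqrt(k)*x/2)


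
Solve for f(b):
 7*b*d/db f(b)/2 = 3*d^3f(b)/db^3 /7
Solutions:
 f(b) = C1 + Integral(C2*airyai(42^(2/3)*b/6) + C3*airybi(42^(2/3)*b/6), b)


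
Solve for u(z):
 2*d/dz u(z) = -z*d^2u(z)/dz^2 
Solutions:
 u(z) = C1 + C2/z


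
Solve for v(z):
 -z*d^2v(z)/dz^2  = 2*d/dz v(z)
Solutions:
 v(z) = C1 + C2/z


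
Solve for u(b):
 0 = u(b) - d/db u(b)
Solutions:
 u(b) = C1*exp(b)


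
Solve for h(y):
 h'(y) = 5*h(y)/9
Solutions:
 h(y) = C1*exp(5*y/9)


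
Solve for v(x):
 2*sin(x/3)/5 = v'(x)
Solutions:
 v(x) = C1 - 6*cos(x/3)/5


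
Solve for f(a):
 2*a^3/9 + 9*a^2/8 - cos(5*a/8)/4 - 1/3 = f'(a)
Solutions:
 f(a) = C1 + a^4/18 + 3*a^3/8 - a/3 - 2*sin(5*a/8)/5


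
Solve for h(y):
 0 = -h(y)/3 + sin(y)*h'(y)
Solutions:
 h(y) = C1*(cos(y) - 1)^(1/6)/(cos(y) + 1)^(1/6)


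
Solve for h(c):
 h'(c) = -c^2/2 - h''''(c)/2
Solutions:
 h(c) = C1 + C4*exp(-2^(1/3)*c) - c^3/6 + (C2*sin(2^(1/3)*sqrt(3)*c/2) + C3*cos(2^(1/3)*sqrt(3)*c/2))*exp(2^(1/3)*c/2)


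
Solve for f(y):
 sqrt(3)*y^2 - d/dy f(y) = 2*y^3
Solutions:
 f(y) = C1 - y^4/2 + sqrt(3)*y^3/3


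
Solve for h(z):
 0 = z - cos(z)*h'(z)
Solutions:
 h(z) = C1 + Integral(z/cos(z), z)


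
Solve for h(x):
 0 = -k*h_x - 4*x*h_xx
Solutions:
 h(x) = C1 + x^(1 - re(k)/4)*(C2*sin(log(x)*Abs(im(k))/4) + C3*cos(log(x)*im(k)/4))


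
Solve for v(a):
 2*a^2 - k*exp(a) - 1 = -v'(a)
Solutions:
 v(a) = C1 - 2*a^3/3 + a + k*exp(a)


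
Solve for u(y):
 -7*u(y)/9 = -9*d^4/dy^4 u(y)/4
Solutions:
 u(y) = C1*exp(-sqrt(2)*7^(1/4)*y/3) + C2*exp(sqrt(2)*7^(1/4)*y/3) + C3*sin(sqrt(2)*7^(1/4)*y/3) + C4*cos(sqrt(2)*7^(1/4)*y/3)


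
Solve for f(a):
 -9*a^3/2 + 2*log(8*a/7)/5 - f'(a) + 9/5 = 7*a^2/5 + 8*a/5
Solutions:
 f(a) = C1 - 9*a^4/8 - 7*a^3/15 - 4*a^2/5 + 2*a*log(a)/5 - 2*a*log(7)/5 + 6*a*log(2)/5 + 7*a/5


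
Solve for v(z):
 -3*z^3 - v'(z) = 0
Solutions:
 v(z) = C1 - 3*z^4/4


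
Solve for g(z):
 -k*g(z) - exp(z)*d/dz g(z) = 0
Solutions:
 g(z) = C1*exp(k*exp(-z))


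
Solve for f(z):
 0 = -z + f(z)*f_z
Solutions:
 f(z) = -sqrt(C1 + z^2)
 f(z) = sqrt(C1 + z^2)


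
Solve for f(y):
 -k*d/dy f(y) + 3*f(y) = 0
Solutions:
 f(y) = C1*exp(3*y/k)


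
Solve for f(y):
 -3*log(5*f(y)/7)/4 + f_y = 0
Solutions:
 -4*Integral(1/(log(_y) - log(7) + log(5)), (_y, f(y)))/3 = C1 - y


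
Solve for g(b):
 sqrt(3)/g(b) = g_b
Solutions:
 g(b) = -sqrt(C1 + 2*sqrt(3)*b)
 g(b) = sqrt(C1 + 2*sqrt(3)*b)


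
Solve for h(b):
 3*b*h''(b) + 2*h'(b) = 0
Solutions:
 h(b) = C1 + C2*b^(1/3)


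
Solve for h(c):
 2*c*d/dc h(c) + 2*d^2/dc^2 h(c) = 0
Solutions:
 h(c) = C1 + C2*erf(sqrt(2)*c/2)


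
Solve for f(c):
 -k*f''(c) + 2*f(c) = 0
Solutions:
 f(c) = C1*exp(-sqrt(2)*c*sqrt(1/k)) + C2*exp(sqrt(2)*c*sqrt(1/k))


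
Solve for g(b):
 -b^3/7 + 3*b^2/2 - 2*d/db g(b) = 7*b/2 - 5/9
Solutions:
 g(b) = C1 - b^4/56 + b^3/4 - 7*b^2/8 + 5*b/18


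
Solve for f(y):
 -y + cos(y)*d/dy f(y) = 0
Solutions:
 f(y) = C1 + Integral(y/cos(y), y)


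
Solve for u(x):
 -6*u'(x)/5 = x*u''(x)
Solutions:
 u(x) = C1 + C2/x^(1/5)


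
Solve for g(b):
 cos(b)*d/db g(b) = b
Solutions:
 g(b) = C1 + Integral(b/cos(b), b)


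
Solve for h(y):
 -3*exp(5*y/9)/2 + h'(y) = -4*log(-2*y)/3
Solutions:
 h(y) = C1 - 4*y*log(-y)/3 + 4*y*(1 - log(2))/3 + 27*exp(5*y/9)/10


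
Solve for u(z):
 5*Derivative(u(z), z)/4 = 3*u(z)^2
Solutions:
 u(z) = -5/(C1 + 12*z)


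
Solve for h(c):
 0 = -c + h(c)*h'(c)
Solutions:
 h(c) = -sqrt(C1 + c^2)
 h(c) = sqrt(C1 + c^2)


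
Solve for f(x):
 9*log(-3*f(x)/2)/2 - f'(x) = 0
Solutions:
 -2*Integral(1/(log(-_y) - log(2) + log(3)), (_y, f(x)))/9 = C1 - x


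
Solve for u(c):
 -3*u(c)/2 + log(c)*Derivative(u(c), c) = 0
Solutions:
 u(c) = C1*exp(3*li(c)/2)


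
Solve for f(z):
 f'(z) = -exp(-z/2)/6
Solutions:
 f(z) = C1 + exp(-z/2)/3


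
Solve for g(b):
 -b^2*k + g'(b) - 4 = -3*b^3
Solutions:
 g(b) = C1 - 3*b^4/4 + b^3*k/3 + 4*b


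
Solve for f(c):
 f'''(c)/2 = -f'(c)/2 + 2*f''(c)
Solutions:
 f(c) = C1 + C2*exp(c*(2 - sqrt(3))) + C3*exp(c*(sqrt(3) + 2))


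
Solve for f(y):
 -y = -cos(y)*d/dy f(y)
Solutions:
 f(y) = C1 + Integral(y/cos(y), y)


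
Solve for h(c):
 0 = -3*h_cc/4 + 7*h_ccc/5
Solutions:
 h(c) = C1 + C2*c + C3*exp(15*c/28)


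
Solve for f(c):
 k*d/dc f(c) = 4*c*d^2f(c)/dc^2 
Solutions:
 f(c) = C1 + c^(re(k)/4 + 1)*(C2*sin(log(c)*Abs(im(k))/4) + C3*cos(log(c)*im(k)/4))


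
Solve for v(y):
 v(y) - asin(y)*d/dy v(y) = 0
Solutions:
 v(y) = C1*exp(Integral(1/asin(y), y))


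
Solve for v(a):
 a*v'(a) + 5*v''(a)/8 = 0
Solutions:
 v(a) = C1 + C2*erf(2*sqrt(5)*a/5)


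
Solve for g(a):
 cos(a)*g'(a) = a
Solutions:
 g(a) = C1 + Integral(a/cos(a), a)


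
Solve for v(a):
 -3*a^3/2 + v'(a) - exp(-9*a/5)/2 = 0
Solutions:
 v(a) = C1 + 3*a^4/8 - 5*exp(-9*a/5)/18


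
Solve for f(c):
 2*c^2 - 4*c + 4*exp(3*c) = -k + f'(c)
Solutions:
 f(c) = C1 + 2*c^3/3 - 2*c^2 + c*k + 4*exp(3*c)/3


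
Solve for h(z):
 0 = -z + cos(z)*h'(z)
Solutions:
 h(z) = C1 + Integral(z/cos(z), z)


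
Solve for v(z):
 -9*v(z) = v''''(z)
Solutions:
 v(z) = (C1*sin(sqrt(6)*z/2) + C2*cos(sqrt(6)*z/2))*exp(-sqrt(6)*z/2) + (C3*sin(sqrt(6)*z/2) + C4*cos(sqrt(6)*z/2))*exp(sqrt(6)*z/2)


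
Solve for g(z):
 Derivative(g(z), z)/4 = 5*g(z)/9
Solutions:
 g(z) = C1*exp(20*z/9)


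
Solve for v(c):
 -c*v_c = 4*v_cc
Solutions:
 v(c) = C1 + C2*erf(sqrt(2)*c/4)


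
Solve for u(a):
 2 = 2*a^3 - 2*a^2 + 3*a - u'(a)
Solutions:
 u(a) = C1 + a^4/2 - 2*a^3/3 + 3*a^2/2 - 2*a


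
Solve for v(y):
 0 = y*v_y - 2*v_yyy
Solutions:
 v(y) = C1 + Integral(C2*airyai(2^(2/3)*y/2) + C3*airybi(2^(2/3)*y/2), y)


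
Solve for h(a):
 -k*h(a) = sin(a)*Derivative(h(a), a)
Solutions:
 h(a) = C1*exp(k*(-log(cos(a) - 1) + log(cos(a) + 1))/2)


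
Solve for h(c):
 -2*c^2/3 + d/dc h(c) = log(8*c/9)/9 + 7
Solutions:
 h(c) = C1 + 2*c^3/9 + c*log(c)/9 - 2*c*log(3)/9 + c*log(2)/3 + 62*c/9


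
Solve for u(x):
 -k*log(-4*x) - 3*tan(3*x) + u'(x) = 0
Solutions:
 u(x) = C1 + k*x*(log(-x) - 1) + 2*k*x*log(2) - log(cos(3*x))


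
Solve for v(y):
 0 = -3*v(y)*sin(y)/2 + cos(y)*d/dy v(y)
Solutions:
 v(y) = C1/cos(y)^(3/2)


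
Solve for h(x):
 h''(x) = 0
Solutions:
 h(x) = C1 + C2*x


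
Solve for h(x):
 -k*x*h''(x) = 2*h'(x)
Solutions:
 h(x) = C1 + x^(((re(k) - 2)*re(k) + im(k)^2)/(re(k)^2 + im(k)^2))*(C2*sin(2*log(x)*Abs(im(k))/(re(k)^2 + im(k)^2)) + C3*cos(2*log(x)*im(k)/(re(k)^2 + im(k)^2)))


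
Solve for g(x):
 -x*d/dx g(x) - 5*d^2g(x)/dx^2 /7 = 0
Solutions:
 g(x) = C1 + C2*erf(sqrt(70)*x/10)


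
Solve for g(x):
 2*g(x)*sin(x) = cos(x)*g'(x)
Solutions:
 g(x) = C1/cos(x)^2


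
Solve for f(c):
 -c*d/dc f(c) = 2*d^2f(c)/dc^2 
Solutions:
 f(c) = C1 + C2*erf(c/2)


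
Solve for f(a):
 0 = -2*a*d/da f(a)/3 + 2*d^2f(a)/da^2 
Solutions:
 f(a) = C1 + C2*erfi(sqrt(6)*a/6)


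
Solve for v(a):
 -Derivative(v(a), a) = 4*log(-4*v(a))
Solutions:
 Integral(1/(log(-_y) + 2*log(2)), (_y, v(a)))/4 = C1 - a


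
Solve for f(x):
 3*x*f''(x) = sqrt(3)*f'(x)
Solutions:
 f(x) = C1 + C2*x^(sqrt(3)/3 + 1)


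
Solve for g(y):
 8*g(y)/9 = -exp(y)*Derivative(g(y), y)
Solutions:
 g(y) = C1*exp(8*exp(-y)/9)


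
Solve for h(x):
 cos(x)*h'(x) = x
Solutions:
 h(x) = C1 + Integral(x/cos(x), x)


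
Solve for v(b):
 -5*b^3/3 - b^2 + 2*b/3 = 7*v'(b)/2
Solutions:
 v(b) = C1 - 5*b^4/42 - 2*b^3/21 + 2*b^2/21


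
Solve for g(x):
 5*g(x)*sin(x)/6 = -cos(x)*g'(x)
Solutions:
 g(x) = C1*cos(x)^(5/6)


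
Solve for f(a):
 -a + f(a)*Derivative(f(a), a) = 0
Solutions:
 f(a) = -sqrt(C1 + a^2)
 f(a) = sqrt(C1 + a^2)


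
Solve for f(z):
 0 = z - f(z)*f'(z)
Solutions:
 f(z) = -sqrt(C1 + z^2)
 f(z) = sqrt(C1 + z^2)


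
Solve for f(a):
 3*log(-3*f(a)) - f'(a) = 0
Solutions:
 -Integral(1/(log(-_y) + log(3)), (_y, f(a)))/3 = C1 - a


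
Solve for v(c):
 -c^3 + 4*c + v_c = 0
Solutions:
 v(c) = C1 + c^4/4 - 2*c^2


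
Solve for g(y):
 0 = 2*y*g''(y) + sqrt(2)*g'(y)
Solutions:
 g(y) = C1 + C2*y^(1 - sqrt(2)/2)


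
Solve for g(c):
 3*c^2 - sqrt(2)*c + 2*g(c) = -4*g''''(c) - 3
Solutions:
 g(c) = -3*c^2/2 + sqrt(2)*c/2 + (C1*sin(2^(1/4)*c/2) + C2*cos(2^(1/4)*c/2))*exp(-2^(1/4)*c/2) + (C3*sin(2^(1/4)*c/2) + C4*cos(2^(1/4)*c/2))*exp(2^(1/4)*c/2) - 3/2


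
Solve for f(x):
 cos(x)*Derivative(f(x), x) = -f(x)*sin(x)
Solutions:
 f(x) = C1*cos(x)


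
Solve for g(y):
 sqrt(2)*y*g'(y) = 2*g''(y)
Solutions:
 g(y) = C1 + C2*erfi(2^(1/4)*y/2)


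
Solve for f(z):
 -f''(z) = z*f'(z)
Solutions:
 f(z) = C1 + C2*erf(sqrt(2)*z/2)


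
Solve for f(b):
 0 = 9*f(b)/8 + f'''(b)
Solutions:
 f(b) = C3*exp(-3^(2/3)*b/2) + (C1*sin(3*3^(1/6)*b/4) + C2*cos(3*3^(1/6)*b/4))*exp(3^(2/3)*b/4)


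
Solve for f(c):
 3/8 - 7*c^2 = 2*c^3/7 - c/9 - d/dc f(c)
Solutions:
 f(c) = C1 + c^4/14 + 7*c^3/3 - c^2/18 - 3*c/8


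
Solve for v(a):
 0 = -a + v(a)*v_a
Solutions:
 v(a) = -sqrt(C1 + a^2)
 v(a) = sqrt(C1 + a^2)


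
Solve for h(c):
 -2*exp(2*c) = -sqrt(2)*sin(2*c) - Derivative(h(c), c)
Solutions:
 h(c) = C1 + exp(2*c) + sqrt(2)*cos(2*c)/2


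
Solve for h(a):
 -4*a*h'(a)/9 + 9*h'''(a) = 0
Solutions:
 h(a) = C1 + Integral(C2*airyai(6^(2/3)*a/9) + C3*airybi(6^(2/3)*a/9), a)


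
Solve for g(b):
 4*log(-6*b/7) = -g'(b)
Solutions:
 g(b) = C1 - 4*b*log(-b) + 4*b*(-log(6) + 1 + log(7))


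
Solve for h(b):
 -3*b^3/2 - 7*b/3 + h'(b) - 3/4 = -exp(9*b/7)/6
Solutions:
 h(b) = C1 + 3*b^4/8 + 7*b^2/6 + 3*b/4 - 7*exp(9*b/7)/54


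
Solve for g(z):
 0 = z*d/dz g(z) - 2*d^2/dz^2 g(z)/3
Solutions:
 g(z) = C1 + C2*erfi(sqrt(3)*z/2)


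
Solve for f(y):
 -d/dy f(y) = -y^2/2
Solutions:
 f(y) = C1 + y^3/6


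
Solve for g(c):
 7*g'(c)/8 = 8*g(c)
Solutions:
 g(c) = C1*exp(64*c/7)


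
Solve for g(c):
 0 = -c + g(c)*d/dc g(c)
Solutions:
 g(c) = -sqrt(C1 + c^2)
 g(c) = sqrt(C1 + c^2)


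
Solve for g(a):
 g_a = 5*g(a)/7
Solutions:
 g(a) = C1*exp(5*a/7)


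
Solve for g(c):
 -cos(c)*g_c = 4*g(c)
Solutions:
 g(c) = C1*(sin(c)^2 - 2*sin(c) + 1)/(sin(c)^2 + 2*sin(c) + 1)


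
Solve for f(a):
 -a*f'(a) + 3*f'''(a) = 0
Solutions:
 f(a) = C1 + Integral(C2*airyai(3^(2/3)*a/3) + C3*airybi(3^(2/3)*a/3), a)


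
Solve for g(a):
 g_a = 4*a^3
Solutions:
 g(a) = C1 + a^4


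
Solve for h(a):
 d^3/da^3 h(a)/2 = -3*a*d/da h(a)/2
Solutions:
 h(a) = C1 + Integral(C2*airyai(-3^(1/3)*a) + C3*airybi(-3^(1/3)*a), a)


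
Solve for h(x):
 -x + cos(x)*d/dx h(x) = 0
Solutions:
 h(x) = C1 + Integral(x/cos(x), x)


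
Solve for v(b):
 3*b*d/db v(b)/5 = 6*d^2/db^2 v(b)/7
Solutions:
 v(b) = C1 + C2*erfi(sqrt(35)*b/10)


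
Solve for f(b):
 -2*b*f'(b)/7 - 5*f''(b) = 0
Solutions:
 f(b) = C1 + C2*erf(sqrt(35)*b/35)


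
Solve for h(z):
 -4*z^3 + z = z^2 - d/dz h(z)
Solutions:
 h(z) = C1 + z^4 + z^3/3 - z^2/2


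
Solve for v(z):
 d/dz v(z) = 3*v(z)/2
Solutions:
 v(z) = C1*exp(3*z/2)


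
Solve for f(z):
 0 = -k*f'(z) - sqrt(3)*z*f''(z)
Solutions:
 f(z) = C1 + z^(-sqrt(3)*re(k)/3 + 1)*(C2*sin(sqrt(3)*log(z)*Abs(im(k))/3) + C3*cos(sqrt(3)*log(z)*im(k)/3))


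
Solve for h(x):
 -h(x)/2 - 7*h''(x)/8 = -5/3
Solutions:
 h(x) = C1*sin(2*sqrt(7)*x/7) + C2*cos(2*sqrt(7)*x/7) + 10/3


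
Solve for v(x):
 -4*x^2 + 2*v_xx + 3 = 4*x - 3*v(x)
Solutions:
 v(x) = C1*sin(sqrt(6)*x/2) + C2*cos(sqrt(6)*x/2) + 4*x^2/3 + 4*x/3 - 25/9


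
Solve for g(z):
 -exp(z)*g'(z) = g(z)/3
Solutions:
 g(z) = C1*exp(exp(-z)/3)


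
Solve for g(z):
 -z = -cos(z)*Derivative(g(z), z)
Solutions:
 g(z) = C1 + Integral(z/cos(z), z)


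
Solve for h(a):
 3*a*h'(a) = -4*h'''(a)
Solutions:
 h(a) = C1 + Integral(C2*airyai(-6^(1/3)*a/2) + C3*airybi(-6^(1/3)*a/2), a)
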